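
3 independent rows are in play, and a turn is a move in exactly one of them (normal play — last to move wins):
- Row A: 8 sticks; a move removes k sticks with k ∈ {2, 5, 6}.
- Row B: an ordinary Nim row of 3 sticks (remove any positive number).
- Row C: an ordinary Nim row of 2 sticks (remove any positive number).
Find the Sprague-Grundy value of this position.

1

Grundy values for row A (subtraction set {2, 5, 6}):
g(0) = mex{} = 0
g(1) = mex{} = 0
g(2) = mex{0} = 1
g(3) = mex{0} = 1
g(4) = mex{1} = 0
g(5) = mex{0,1} = 2
g(6) = mex{0} = 1
g(7) = mex{0,1,2} = 3
g(8) = mex{1} = 0
So g(8) = 0.
Row B is a plain Nim row of size 3, so its Grundy value is 3.
Row C is a plain Nim row of size 2, so its Grundy value is 2.
The value of a disjunctive sum is the nim-sum of the parts.
Combined value = 0 ⊕ 3 ⊕ 2 = 1.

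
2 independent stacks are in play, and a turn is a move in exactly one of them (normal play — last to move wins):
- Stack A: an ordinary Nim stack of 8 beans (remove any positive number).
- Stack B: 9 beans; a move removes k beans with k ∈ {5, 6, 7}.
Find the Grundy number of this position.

9

Stack A is a plain Nim stack of size 8, so its Grundy value is 8.
Grundy values for stack B (subtraction set {5, 6, 7}):
k:     0  1  2  3  4  5  6  7  8  9
g(k):  0  0  0  0  0  1  1  1  1  1
So g(9) = 1.
By the Sprague-Grundy theorem, the Grundy value of a sum of independent games is the XOR of the component values.
Combined value = 8 ⊕ 1 = 9.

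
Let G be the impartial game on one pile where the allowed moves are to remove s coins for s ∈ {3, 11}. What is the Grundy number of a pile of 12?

2

Compute g(0), g(1), … for moves {3, 11}:
k:     0  1  2  3  4  5  6  7  8  9 10 11 12
g(k):  0  0  0  1  1  1  0  0  0  1  1  1  2
So g(12) = 2.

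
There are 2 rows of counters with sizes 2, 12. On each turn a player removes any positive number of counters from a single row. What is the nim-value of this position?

14

Compute the nim-sum pairwise:
2 ^ 12 = 14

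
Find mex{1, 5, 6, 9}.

0

0 is not in the set, so the mex is 0.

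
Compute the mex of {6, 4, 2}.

0

0 is not in the set, so the mex is 0.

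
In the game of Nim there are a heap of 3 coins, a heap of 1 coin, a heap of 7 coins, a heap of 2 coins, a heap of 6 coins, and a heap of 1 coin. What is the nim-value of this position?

0

Compute the nim-sum pairwise:
3 XOR 1 = 2
2 XOR 7 = 5
5 XOR 2 = 7
7 XOR 6 = 1
1 XOR 1 = 0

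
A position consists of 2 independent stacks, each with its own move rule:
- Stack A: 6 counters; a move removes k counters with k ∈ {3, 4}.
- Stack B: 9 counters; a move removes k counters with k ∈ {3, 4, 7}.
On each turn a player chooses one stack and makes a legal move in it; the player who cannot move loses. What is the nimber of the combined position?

Grundy values for stack A (subtraction set {3, 4}):
k:     0  1  2  3  4  5  6
g(k):  0  0  0  1  1  1  2
So g(6) = 2.
For stack B, compute g(0), g(1), … with moves {3, 4, 7}:
g(0) = mex{} = 0
g(1) = mex{} = 0
g(2) = mex{} = 0
g(3) = mex{0} = 1
g(4) = mex{0} = 1
g(5) = mex{0} = 1
g(6) = mex{0,1} = 2
g(7) = mex{0,1} = 2
g(8) = mex{0,1} = 2
g(9) = mex{0,1,2} = 3
So g(9) = 3.
The value of a disjunctive sum is the nim-sum of the parts.
Combined value = 2 XOR 3 = 1.

1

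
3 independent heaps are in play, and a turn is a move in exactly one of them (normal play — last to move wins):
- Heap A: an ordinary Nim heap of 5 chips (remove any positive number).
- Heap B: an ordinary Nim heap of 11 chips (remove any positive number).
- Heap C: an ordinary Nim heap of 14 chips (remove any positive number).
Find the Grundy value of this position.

0

Heap A is a plain Nim heap of size 5, so its Grundy value is 5.
Heap B is a plain Nim heap of size 11, so its Grundy value is 11.
Heap C is a plain Nim heap of size 14, so its Grundy value is 14.
The value of a disjunctive sum is the nim-sum of the parts.
Combined value = 5 ⊕ 11 ⊕ 14 = 0.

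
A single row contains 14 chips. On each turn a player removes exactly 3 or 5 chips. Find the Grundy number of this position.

2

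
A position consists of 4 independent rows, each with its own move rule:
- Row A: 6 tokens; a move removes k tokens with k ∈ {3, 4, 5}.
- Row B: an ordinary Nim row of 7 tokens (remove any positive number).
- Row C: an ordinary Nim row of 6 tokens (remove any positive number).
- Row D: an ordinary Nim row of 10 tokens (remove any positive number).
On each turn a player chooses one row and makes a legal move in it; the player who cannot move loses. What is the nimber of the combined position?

9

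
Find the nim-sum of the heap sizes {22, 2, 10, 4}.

26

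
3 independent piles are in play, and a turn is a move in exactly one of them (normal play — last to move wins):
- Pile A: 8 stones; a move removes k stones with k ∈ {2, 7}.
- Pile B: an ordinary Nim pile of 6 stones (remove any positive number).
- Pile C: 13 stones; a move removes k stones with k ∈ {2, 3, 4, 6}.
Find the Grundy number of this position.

6

For pile A, compute g(0), g(1), … with moves {2, 7}:
k:     0  1  2  3  4  5  6  7  8
g(k):  0  0  1  1  0  0  1  1  2
So g(8) = 2.
Pile B is a plain Nim pile of size 6, so its Grundy value is 6.
For pile C, compute g(0), g(1), … with moves {2, 3, 4, 6}:
k:     0  1  2  3  4  5  6  7  8  9 10 11 12 13
g(k):  0  0  1  1  2  2  3  3  0  0  1  1  2  2
So g(13) = 2.
By the Sprague-Grundy theorem, the Grundy value of a sum of independent games is the XOR of the component values.
Combined value = 2 ⊕ 6 ⊕ 2 = 6.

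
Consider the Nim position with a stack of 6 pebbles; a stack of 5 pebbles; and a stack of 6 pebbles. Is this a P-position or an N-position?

N-position

Bitwise XOR of the heap sizes:
  110  (6)
  101  (5)
  110  (6)
  ---
  101  (5)
The nim-sum is 5 ≠ 0, so this is an N-position: the player to move can win.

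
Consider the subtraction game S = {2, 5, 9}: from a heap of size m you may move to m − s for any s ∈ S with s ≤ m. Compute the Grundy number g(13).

1

Compute g(0), g(1), … for moves {2, 5, 9}:
k:     0  1  2  3  4  5  6  7  8  9 10 11 12 13
g(k):  0  0  1  1  0  2  1  0  0  1  1  0  2  1
So g(13) = 1.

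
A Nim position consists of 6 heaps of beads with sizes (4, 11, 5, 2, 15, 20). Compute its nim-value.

19

Compute the nim-sum pairwise:
4 XOR 11 = 15
15 XOR 5 = 10
10 XOR 2 = 8
8 XOR 15 = 7
7 XOR 20 = 19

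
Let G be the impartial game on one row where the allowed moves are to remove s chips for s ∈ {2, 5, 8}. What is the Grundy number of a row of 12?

Compute g(0), g(1), … for moves {2, 5, 8}:
k:     0  1  2  3  4  5  6  7  8  9 10 11 12
g(k):  0  0  1  1  0  2  1  0  2  1  0  0  1
So g(12) = 1.

1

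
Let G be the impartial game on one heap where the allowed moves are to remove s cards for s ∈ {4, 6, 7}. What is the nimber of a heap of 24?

0

Grundy values for subtraction set {4, 6, 7}:
k:     0  1  2  3  4  5  6  7  8  9 10 11 12 13 14 15 16 17 18 19 20 21 22 23 24
g(k):  0  0  0  0  1  1  1  1  2  2  2  0  0  0  0  1  1  1  1  2  2  2  0  0  0
So g(24) = 0.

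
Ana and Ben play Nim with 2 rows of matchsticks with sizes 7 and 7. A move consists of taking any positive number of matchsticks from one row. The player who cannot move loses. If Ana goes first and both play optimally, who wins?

Ben wins

In binary:
  111  (7)
  111  (7)
  ---
  000  (0)
The nim-sum is 0, so this is a P-position: the player to move is in a losing position under optimal play; Ana is about to move from it and so loses — Ben wins.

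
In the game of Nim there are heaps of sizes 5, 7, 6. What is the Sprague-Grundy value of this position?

Nim-sum: 5 ⊕ 7 ⊕ 6 = 4.

4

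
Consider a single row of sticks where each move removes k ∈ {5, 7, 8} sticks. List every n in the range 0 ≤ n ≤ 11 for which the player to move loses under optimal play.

Grundy values for subtraction set {5, 7, 8}:
k:     0  1  2  3  4  5  6  7  8  9 10 11
g(k):  0  0  0  0  0  1  1  1  1  1  2  2
The P-positions (g = 0) in 0..11 are 0, 1, 2, 3, 4.

0, 1, 2, 3, 4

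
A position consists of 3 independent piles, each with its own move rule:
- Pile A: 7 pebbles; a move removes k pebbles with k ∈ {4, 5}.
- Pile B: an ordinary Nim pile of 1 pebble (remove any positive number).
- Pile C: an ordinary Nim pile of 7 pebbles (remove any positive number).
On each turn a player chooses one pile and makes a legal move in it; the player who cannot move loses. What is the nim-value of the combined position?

7

Build the Grundy sequence for pile A with g(k) = mex{g(k−s) : s ∈ {4, 5}, s ≤ k}:
k:     0  1  2  3  4  5  6  7
g(k):  0  0  0  0  1  1  1  1
So g(7) = 1.
Pile B is a plain Nim pile of size 1, so its Grundy value is 1.
Pile C is a plain Nim pile of size 7, so its Grundy value is 7.
The value of a disjunctive sum is the nim-sum of the parts.
Combined value = 1 XOR 1 XOR 7 = 7.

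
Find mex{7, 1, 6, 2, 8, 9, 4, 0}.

The values 0, 1, 2 are all present; 3 is the first non-negative integer missing from the set.

3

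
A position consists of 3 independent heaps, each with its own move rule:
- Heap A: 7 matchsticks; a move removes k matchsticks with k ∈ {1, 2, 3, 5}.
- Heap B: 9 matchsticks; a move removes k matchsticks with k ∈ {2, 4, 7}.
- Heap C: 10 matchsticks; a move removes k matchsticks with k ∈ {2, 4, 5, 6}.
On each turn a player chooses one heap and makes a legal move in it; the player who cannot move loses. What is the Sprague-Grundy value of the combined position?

2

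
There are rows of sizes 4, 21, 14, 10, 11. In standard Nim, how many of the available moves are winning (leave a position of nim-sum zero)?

1

Nim-sum: 4 ^ 21 ^ 14 ^ 10 ^ 11 = 30.
The overall nim-sum is X = 30. A row of size p has a winning move iff p XOR X < p (reduce it to p XOR X).
  4: 4 XOR 30 = 26 ≥ 4 — no move.
  21: 21 XOR 30 = 11 < 21 — winning move (to 11).
  14: 14 XOR 30 = 16 ≥ 14 — no move.
  10: 10 XOR 30 = 20 ≥ 10 — no move.
  11: 11 XOR 30 = 21 ≥ 11 — no move.
That gives 1 winning move.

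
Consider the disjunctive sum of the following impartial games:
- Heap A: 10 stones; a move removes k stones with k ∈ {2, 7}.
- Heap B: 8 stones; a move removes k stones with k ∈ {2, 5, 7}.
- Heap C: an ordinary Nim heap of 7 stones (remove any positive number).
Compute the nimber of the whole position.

5

Build the Grundy sequence for heap A with g(k) = mex{g(k−s) : s ∈ {2, 7}, s ≤ k}:
k:     0  1  2  3  4  5  6  7  8  9 10
g(k):  0  0  1  1  0  0  1  1  2  0  0
So g(10) = 0.
Build the Grundy sequence for heap B with g(k) = mex{g(k−s) : s ∈ {2, 5, 7}, s ≤ k}:
k:     0  1  2  3  4  5  6  7  8
g(k):  0  0  1  1  0  2  1  3  2
So g(8) = 2.
Heap C is a plain Nim heap of size 7, so its Grundy value is 7.
The value of a disjunctive sum is the nim-sum of the parts.
Combined value = 0 XOR 2 XOR 7 = 5.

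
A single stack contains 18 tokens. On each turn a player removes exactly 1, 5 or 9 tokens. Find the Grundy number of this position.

0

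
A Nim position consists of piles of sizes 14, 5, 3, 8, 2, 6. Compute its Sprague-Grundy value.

Bitwise XOR of the heap sizes:
  1110  (14)
  0101  (5)
  0011  (3)
  1000  (8)
  0010  (2)
  0110  (6)
  ----
  0100  (4)

4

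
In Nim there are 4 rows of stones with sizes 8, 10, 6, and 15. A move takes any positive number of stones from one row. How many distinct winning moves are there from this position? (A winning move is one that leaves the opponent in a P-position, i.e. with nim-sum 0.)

Write each in binary and XOR column by column:
  1000  (8)
  1010  (10)
  0110  (6)
  1111  (15)
  ----
  1011  (11)
The overall nim-sum is X = 11. A row of size p has a winning move iff p XOR X < p (reduce it to p XOR X).
  8: 8 XOR 11 = 3 < 8 — winning move (to 3).
  10: 10 XOR 11 = 1 < 10 — winning move (to 1).
  6: 6 XOR 11 = 13 ≥ 6 — no move.
  15: 15 XOR 11 = 4 < 15 — winning move (to 4).
That gives 3 winning moves.

3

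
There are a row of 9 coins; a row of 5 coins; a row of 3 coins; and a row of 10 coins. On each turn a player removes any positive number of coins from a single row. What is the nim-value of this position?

5

Nim-sum: 9 XOR 5 XOR 3 XOR 10 = 5.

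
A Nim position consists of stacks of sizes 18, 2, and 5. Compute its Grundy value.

21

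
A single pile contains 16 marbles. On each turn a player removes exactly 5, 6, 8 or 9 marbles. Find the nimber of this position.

0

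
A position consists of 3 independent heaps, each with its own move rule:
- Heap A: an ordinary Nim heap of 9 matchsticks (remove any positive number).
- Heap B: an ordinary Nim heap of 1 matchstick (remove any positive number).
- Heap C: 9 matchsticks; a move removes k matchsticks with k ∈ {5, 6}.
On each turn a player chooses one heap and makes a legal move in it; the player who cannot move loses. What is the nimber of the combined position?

Heap A is a plain Nim heap of size 9, so its Grundy value is 9.
Heap B is a plain Nim heap of size 1, so its Grundy value is 1.
Grundy values for heap C (subtraction set {5, 6}):
k:     0  1  2  3  4  5  6  7  8  9
g(k):  0  0  0  0  0  1  1  1  1  1
So g(9) = 1.
By the Sprague-Grundy theorem, the Grundy value of a sum of independent games is the XOR of the component values.
Combined value = 9 ⊕ 1 ⊕ 1 = 9.

9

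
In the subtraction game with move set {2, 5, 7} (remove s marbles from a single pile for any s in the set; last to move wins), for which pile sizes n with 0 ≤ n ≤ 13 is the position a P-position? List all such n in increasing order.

0, 1, 4, 10, 13

Compute g(0), g(1), … for moves {2, 5, 7}:
g(0) = mex{} = 0
g(1) = mex{} = 0
g(2) = mex{0} = 1
g(3) = mex{0} = 1
g(4) = mex{1} = 0
g(5) = mex{0,1} = 2
g(6) = mex{0} = 1
g(7) = mex{0,1,2} = 3
g(8) = mex{0,1} = 2
g(9) = mex{0,1,3} = 2
g(10) = mex{1,2} = 0
g(11) = mex{0,1,2} = 3
g(12) = mex{0,2,3} = 1
g(13) = mex{1,2,3} = 0
The P-positions (g = 0) in 0..13 are 0, 1, 4, 10, 13.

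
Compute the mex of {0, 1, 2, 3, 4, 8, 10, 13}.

5

The values 0, 1, 2, 3, 4 are all present; 5 is the first non-negative integer missing from the set.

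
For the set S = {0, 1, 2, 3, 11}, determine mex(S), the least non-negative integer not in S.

The values 0, 1, 2, 3 are all present; 4 is the first non-negative integer missing from the set.

4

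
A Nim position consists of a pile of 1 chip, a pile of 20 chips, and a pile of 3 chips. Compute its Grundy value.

22

Nim-sum: 1 ^ 20 ^ 3 = 22.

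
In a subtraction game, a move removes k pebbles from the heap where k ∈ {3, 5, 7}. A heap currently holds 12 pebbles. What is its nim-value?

Compute g(0), g(1), … for moves {3, 5, 7}:
g(0) = mex{} = 0
g(1) = mex{} = 0
g(2) = mex{} = 0
g(3) = mex{0} = 1
g(4) = mex{0} = 1
g(5) = mex{0} = 1
g(6) = mex{0,1} = 2
g(7) = mex{0,1} = 2
g(8) = mex{0,1} = 2
g(9) = mex{0,1,2} = 3
g(10) = mex{1,2} = 0
g(11) = mex{1,2} = 0
g(12) = mex{1,2,3} = 0
So g(12) = 0.

0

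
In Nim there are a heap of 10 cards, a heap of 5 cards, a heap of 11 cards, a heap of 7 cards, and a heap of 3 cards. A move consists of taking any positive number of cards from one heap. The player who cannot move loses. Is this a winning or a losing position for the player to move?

Losing position

Bitwise XOR of the heap sizes:
  1010  (10)
  0101  (5)
  1011  (11)
  0111  (7)
  0011  (3)
  ----
  0000  (0)
The nim-sum is 0, so this is a P-position: the player to move is in a losing position under optimal play.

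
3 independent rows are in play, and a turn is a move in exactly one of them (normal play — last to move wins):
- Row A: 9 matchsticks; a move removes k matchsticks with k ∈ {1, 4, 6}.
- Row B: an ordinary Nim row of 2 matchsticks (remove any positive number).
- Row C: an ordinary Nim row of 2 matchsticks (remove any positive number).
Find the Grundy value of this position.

2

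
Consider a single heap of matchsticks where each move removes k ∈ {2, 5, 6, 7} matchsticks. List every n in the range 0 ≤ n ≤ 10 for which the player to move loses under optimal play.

0, 1, 4

Compute g(0), g(1), … for moves {2, 5, 6, 7}:
g(0) = mex{} = 0
g(1) = mex{} = 0
g(2) = mex{0} = 1
g(3) = mex{0} = 1
g(4) = mex{1} = 0
g(5) = mex{0,1} = 2
g(6) = mex{0} = 1
g(7) = mex{0,1,2} = 3
g(8) = mex{0,1} = 2
g(9) = mex{0,1,3} = 2
g(10) = mex{0,1,2} = 3
The P-positions (g = 0) in 0..10 are 0, 1, 4.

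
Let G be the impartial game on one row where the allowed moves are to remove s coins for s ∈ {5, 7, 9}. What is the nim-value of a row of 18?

0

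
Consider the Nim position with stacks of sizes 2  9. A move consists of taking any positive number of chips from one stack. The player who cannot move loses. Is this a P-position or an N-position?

Nim-sum: 2 XOR 9 = 11.
The nim-sum is 11 ≠ 0, so this is an N-position: the player to move can win.

N-position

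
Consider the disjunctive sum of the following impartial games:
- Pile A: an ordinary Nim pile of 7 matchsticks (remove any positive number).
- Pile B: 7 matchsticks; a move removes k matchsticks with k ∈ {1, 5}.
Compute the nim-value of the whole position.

Pile A is a plain Nim pile of size 7, so its Grundy value is 7.
For pile B, compute g(0), g(1), … with moves {1, 5}:
k:     0  1  2  3  4  5  6  7
g(k):  0  1  0  1  0  1  0  1
So g(7) = 1.
The value of a disjunctive sum is the nim-sum of the parts.
Combined value = 7 ⊕ 1 = 6.

6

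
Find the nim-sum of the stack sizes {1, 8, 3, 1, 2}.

9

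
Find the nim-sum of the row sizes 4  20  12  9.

Nim-sum: 4 ^ 20 ^ 12 ^ 9 = 21.

21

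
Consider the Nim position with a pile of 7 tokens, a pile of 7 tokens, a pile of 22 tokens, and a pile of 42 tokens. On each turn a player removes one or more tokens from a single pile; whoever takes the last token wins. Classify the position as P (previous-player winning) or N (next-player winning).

N-position

Compute the nim-sum pairwise:
7 XOR 7 = 0
0 XOR 22 = 22
22 XOR 42 = 60
The nim-sum is 60 ≠ 0, so this is an N-position: the player to move can win.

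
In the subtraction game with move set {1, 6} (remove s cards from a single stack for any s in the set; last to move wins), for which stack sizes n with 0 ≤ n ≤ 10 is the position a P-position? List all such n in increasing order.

0, 2, 4, 7, 9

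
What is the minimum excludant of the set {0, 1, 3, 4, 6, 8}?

2

The values 0, 1 are all present; 2 is the first non-negative integer missing from the set.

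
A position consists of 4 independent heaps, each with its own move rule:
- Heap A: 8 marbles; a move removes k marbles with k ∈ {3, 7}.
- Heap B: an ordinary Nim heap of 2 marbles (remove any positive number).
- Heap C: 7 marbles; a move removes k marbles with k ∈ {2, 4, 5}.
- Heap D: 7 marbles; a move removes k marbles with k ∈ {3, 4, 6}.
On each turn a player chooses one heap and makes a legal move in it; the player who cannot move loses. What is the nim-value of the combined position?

2

For heap A, compute g(0), g(1), … with moves {3, 7}:
k:     0  1  2  3  4  5  6  7  8
g(k):  0  0  0  1  1  1  0  2  2
So g(8) = 2.
Heap B is a plain Nim heap of size 2, so its Grundy value is 2.
For heap C, compute g(0), g(1), … with moves {2, 4, 5}:
k:     0  1  2  3  4  5  6  7
g(k):  0  0  1  1  2  2  3  0
So g(7) = 0.
Build the Grundy sequence for heap D with g(k) = mex{g(k−s) : s ∈ {3, 4, 6}, s ≤ k}:
g(0) = mex{} = 0
g(1) = mex{} = 0
g(2) = mex{} = 0
g(3) = mex{0} = 1
g(4) = mex{0} = 1
g(5) = mex{0} = 1
g(6) = mex{0,1} = 2
g(7) = mex{0,1} = 2
So g(7) = 2.
The value of a disjunctive sum is the nim-sum of the parts.
Combined value = 2 ⊕ 2 ⊕ 0 ⊕ 2 = 2.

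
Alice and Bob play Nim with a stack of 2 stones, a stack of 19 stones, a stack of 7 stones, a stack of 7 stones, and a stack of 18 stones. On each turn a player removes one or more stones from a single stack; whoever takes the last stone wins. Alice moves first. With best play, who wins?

Compute the nim-sum pairwise:
2 ⊕ 19 = 17
17 ⊕ 7 = 22
22 ⊕ 7 = 17
17 ⊕ 18 = 3
The nim-sum is 3 ≠ 0, so this is an N-position: the player to move can win; Alice has a winning move.

Alice wins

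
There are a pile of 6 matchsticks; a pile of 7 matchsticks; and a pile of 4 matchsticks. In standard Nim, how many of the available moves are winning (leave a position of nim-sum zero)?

3

Nim-sum: 6 XOR 7 XOR 4 = 5.
The overall nim-sum is X = 5. A pile of size p has a winning move iff p XOR X < p (reduce it to p XOR X).
  6: 6 XOR 5 = 3 < 6 — winning move (to 3).
  7: 7 XOR 5 = 2 < 7 — winning move (to 2).
  4: 4 XOR 5 = 1 < 4 — winning move (to 1).
That gives 3 winning moves.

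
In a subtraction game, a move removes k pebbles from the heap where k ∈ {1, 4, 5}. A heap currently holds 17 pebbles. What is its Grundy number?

1

Compute g(0), g(1), … for moves {1, 4, 5}:
k:     0  1  2  3  4  5  6  7  8  9 10 11 12 13 14 15 16 17
g(k):  0  1  0  1  2  3  2  3  0  1  0  1  2  3  2  3  0  1
So g(17) = 1.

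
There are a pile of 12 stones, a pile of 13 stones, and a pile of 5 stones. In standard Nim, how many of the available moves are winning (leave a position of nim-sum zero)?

Write each in binary and XOR column by column:
  1100  (12)
  1101  (13)
  0101  (5)
  ----
  0100  (4)
The overall nim-sum is X = 4. A pile of size p has a winning move iff p XOR X < p (reduce it to p XOR X).
  12: 12 XOR 4 = 8 < 12 — winning move (to 8).
  13: 13 XOR 4 = 9 < 13 — winning move (to 9).
  5: 5 XOR 4 = 1 < 5 — winning move (to 1).
That gives 3 winning moves.

3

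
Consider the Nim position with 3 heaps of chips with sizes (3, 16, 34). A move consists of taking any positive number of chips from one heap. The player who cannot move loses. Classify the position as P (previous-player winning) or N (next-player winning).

N-position

In binary:
  000011  (3)
  010000  (16)
  100010  (34)
  ------
  110001  (49)
The nim-sum is 49 ≠ 0, so this is an N-position: the player to move can win.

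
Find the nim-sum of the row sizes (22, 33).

55

Compute the nim-sum pairwise:
22 ^ 33 = 55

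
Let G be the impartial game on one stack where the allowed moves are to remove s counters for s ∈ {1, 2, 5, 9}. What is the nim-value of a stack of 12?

2

Compute g(0), g(1), … for moves {1, 2, 5, 9}:
k:     0  1  2  3  4  5  6  7  8  9 10 11 12
g(k):  0  1  2  0  1  2  0  1  2  3  0  1  2
So g(12) = 2.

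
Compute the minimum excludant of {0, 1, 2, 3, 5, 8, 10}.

4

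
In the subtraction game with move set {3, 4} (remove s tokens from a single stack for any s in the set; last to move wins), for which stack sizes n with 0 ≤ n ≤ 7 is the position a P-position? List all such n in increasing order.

0, 1, 2, 7

Build the Grundy sequence with g(k) = mex{g(k−s) : s ∈ {3, 4}, s ≤ k}:
k:     0  1  2  3  4  5  6  7
g(k):  0  0  0  1  1  1  2  0
The P-positions (g = 0) in 0..7 are 0, 1, 2, 7.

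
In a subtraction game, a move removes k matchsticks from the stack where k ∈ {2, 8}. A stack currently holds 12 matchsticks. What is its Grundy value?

1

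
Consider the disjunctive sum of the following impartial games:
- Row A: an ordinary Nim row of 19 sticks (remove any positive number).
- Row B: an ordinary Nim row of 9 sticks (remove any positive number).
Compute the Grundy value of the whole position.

Row A is a plain Nim row of size 19, so its Grundy value is 19.
Row B is a plain Nim row of size 9, so its Grundy value is 9.
By the Sprague-Grundy theorem, the Grundy value of a sum of independent games is the XOR of the component values.
Combined value = 19 XOR 9 = 26.

26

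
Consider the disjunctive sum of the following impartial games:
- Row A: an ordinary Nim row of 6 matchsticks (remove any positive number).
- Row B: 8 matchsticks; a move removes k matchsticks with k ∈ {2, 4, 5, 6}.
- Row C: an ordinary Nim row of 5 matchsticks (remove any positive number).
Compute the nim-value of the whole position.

Row A is a plain Nim row of size 6, so its Grundy value is 6.
Build the Grundy sequence for row B with g(k) = mex{g(k−s) : s ∈ {2, 4, 5, 6}, s ≤ k}:
g(0) = mex{} = 0
g(1) = mex{} = 0
g(2) = mex{0} = 1
g(3) = mex{0} = 1
g(4) = mex{0,1} = 2
g(5) = mex{0,1} = 2
g(6) = mex{0,1,2} = 3
g(7) = mex{0,1,2} = 3
g(8) = mex{1,2,3} = 0
So g(8) = 0.
Row C is a plain Nim row of size 5, so its Grundy value is 5.
By the Sprague-Grundy theorem, the Grundy value of a sum of independent games is the XOR of the component values.
Combined value = 6 XOR 0 XOR 5 = 3.

3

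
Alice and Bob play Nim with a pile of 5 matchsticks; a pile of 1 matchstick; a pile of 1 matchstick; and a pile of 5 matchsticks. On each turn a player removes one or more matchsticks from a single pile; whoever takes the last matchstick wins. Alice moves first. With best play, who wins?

Nim-sum: 5 ^ 1 ^ 1 ^ 5 = 0.
The nim-sum is 0, so this is a P-position: the player to move is in a losing position under optimal play; Alice is about to move from it and so loses — Bob wins.

Bob wins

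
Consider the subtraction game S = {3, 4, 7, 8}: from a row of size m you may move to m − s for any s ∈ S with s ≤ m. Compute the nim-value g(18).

2

Build the Grundy sequence with g(k) = mex{g(k−s) : s ∈ {3, 4, 7, 8}, s ≤ k}:
k:     0  1  2  3  4  5  6  7  8  9 10 11 12 13 14 15 16 17 18
g(k):  0  0  0  1  1  1  2  2  2  3  3  0  0  0  1  1  1  2  2
So g(18) = 2.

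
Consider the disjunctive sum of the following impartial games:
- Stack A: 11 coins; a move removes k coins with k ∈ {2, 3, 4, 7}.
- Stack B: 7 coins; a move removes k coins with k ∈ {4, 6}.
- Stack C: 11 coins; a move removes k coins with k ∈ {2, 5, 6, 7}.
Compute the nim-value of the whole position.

Grundy values for stack A (subtraction set {2, 3, 4, 7}):
g(0) = mex{} = 0
g(1) = mex{} = 0
g(2) = mex{0} = 1
g(3) = mex{0} = 1
g(4) = mex{0,1} = 2
g(5) = mex{0,1} = 2
g(6) = mex{1,2} = 0
g(7) = mex{0,1,2} = 3
g(8) = mex{0,2} = 1
g(9) = mex{0,1,2,3} = 4
g(10) = mex{0,1,3} = 2
g(11) = mex{1,2,3,4} = 0
So g(11) = 0.
Grundy values for stack B (subtraction set {4, 6}):
k:     0  1  2  3  4  5  6  7
g(k):  0  0  0  0  1  1  1  1
So g(7) = 1.
Build the Grundy sequence for stack C with g(k) = mex{g(k−s) : s ∈ {2, 5, 6, 7}, s ≤ k}:
k:     0  1  2  3  4  5  6  7  8  9 10 11
g(k):  0  0  1  1  0  2  1  3  2  2  3  3
So g(11) = 3.
The value of a disjunctive sum is the nim-sum of the parts.
Combined value = 0 ⊕ 1 ⊕ 3 = 2.

2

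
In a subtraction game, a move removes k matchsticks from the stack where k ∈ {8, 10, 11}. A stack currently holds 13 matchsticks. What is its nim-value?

1

Build the Grundy sequence with g(k) = mex{g(k−s) : s ∈ {8, 10, 11}, s ≤ k}:
k:     0  1  2  3  4  5  6  7  8  9 10 11 12 13
g(k):  0  0  0  0  0  0  0  0  1  1  1  1  1  1
So g(13) = 1.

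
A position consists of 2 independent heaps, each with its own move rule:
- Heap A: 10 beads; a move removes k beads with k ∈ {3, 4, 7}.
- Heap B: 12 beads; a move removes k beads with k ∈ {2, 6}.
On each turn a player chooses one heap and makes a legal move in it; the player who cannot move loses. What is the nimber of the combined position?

0

For heap A, compute g(0), g(1), … with moves {3, 4, 7}:
g(0) = mex{} = 0
g(1) = mex{} = 0
g(2) = mex{} = 0
g(3) = mex{0} = 1
g(4) = mex{0} = 1
g(5) = mex{0} = 1
g(6) = mex{0,1} = 2
g(7) = mex{0,1} = 2
g(8) = mex{0,1} = 2
g(9) = mex{0,1,2} = 3
g(10) = mex{1,2} = 0
So g(10) = 0.
Build the Grundy sequence for heap B with g(k) = mex{g(k−s) : s ∈ {2, 6}, s ≤ k}:
g(0) = mex{} = 0
g(1) = mex{} = 0
g(2) = mex{0} = 1
g(3) = mex{0} = 1
g(4) = mex{1} = 0
g(5) = mex{1} = 0
g(6) = mex{0} = 1
g(7) = mex{0} = 1
g(8) = mex{1} = 0
g(9) = mex{1} = 0
g(10) = mex{0} = 1
g(11) = mex{0} = 1
g(12) = mex{1} = 0
So g(12) = 0.
By the Sprague-Grundy theorem, the Grundy value of a sum of independent games is the XOR of the component values.
Combined value = 0 ⊕ 0 = 0.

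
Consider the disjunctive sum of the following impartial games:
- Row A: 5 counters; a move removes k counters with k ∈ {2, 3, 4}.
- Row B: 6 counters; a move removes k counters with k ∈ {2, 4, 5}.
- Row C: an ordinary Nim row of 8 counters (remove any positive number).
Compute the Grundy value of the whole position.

For row A, compute g(0), g(1), … with moves {2, 3, 4}:
g(0) = mex{} = 0
g(1) = mex{} = 0
g(2) = mex{0} = 1
g(3) = mex{0} = 1
g(4) = mex{0,1} = 2
g(5) = mex{0,1} = 2
So g(5) = 2.
Build the Grundy sequence for row B with g(k) = mex{g(k−s) : s ∈ {2, 4, 5}, s ≤ k}:
k:     0  1  2  3  4  5  6
g(k):  0  0  1  1  2  2  3
So g(6) = 3.
Row C is a plain Nim row of size 8, so its Grundy value is 8.
The value of a disjunctive sum is the nim-sum of the parts.
Combined value = 2 XOR 3 XOR 8 = 9.

9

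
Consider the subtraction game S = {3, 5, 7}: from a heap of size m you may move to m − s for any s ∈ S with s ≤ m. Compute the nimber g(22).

Grundy values for subtraction set {3, 5, 7}:
k:     0  1  2  3  4  5  6  7  8  9 10 11 12 13 14 15 16 17 18 19 20 21 22
g(k):  0  0  0  1  1  1  2  2  2  3  0  0  0  1  1  1  2  2  2  3  0  0  0
So g(22) = 0.

0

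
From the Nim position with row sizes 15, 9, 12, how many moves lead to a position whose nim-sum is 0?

3

Compute the nim-sum pairwise:
15 XOR 9 = 6
6 XOR 12 = 10
The overall nim-sum is X = 10. A row of size p has a winning move iff p XOR X < p (reduce it to p XOR X).
  15: 15 XOR 10 = 5 < 15 — winning move (to 5).
  9: 9 XOR 10 = 3 < 9 — winning move (to 3).
  12: 12 XOR 10 = 6 < 12 — winning move (to 6).
That gives 3 winning moves.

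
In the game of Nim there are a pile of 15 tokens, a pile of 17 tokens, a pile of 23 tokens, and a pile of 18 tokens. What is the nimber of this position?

27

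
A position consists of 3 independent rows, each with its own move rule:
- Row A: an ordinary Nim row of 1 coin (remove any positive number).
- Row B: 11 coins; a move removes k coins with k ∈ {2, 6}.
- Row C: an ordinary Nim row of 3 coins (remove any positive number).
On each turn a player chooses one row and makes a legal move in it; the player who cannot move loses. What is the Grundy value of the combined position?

3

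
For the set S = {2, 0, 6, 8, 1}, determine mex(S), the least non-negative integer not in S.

3

The values 0, 1, 2 are all present; 3 is the first non-negative integer missing from the set.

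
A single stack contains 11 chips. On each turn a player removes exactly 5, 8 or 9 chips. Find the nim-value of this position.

Build the Grundy sequence with g(k) = mex{g(k−s) : s ∈ {5, 8, 9}, s ≤ k}:
g(0) = mex{} = 0
g(1) = mex{} = 0
g(2) = mex{} = 0
g(3) = mex{} = 0
g(4) = mex{} = 0
g(5) = mex{0} = 1
g(6) = mex{0} = 1
g(7) = mex{0} = 1
g(8) = mex{0} = 1
g(9) = mex{0} = 1
g(10) = mex{0,1} = 2
g(11) = mex{0,1} = 2
So g(11) = 2.

2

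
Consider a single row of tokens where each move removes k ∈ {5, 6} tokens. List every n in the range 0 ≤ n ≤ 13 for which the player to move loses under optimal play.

Build the Grundy sequence with g(k) = mex{g(k−s) : s ∈ {5, 6}, s ≤ k}:
g(0) = mex{} = 0
g(1) = mex{} = 0
g(2) = mex{} = 0
g(3) = mex{} = 0
g(4) = mex{} = 0
g(5) = mex{0} = 1
g(6) = mex{0} = 1
g(7) = mex{0} = 1
g(8) = mex{0} = 1
g(9) = mex{0} = 1
g(10) = mex{0,1} = 2
g(11) = mex{1} = 0
g(12) = mex{1} = 0
g(13) = mex{1} = 0
The P-positions (g = 0) in 0..13 are 0, 1, 2, 3, 4, 11, 12, 13.

0, 1, 2, 3, 4, 11, 12, 13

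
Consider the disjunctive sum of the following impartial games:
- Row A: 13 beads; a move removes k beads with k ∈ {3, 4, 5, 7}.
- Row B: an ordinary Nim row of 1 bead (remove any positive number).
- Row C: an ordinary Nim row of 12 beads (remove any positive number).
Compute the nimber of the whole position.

For row A, compute g(0), g(1), … with moves {3, 4, 5, 7}:
g(0) = mex{} = 0
g(1) = mex{} = 0
g(2) = mex{} = 0
g(3) = mex{0} = 1
g(4) = mex{0} = 1
g(5) = mex{0} = 1
g(6) = mex{0,1} = 2
g(7) = mex{0,1} = 2
g(8) = mex{0,1} = 2
g(9) = mex{0,1,2} = 3
g(10) = mex{1,2} = 0
g(11) = mex{1,2} = 0
g(12) = mex{1,2,3} = 0
g(13) = mex{0,2,3} = 1
So g(13) = 1.
Row B is a plain Nim row of size 1, so its Grundy value is 1.
Row C is a plain Nim row of size 12, so its Grundy value is 12.
By the Sprague-Grundy theorem, the Grundy value of a sum of independent games is the XOR of the component values.
Combined value = 1 ⊕ 1 ⊕ 12 = 12.

12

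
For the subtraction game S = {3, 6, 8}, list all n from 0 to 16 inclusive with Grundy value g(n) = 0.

Compute g(0), g(1), … for moves {3, 6, 8}:
k:     0  1  2  3  4  5  6  7  8  9 10 11 12 13 14 15 16
g(k):  0  0  0  1  1  1  2  2  2  3  3  0  0  0  1  1  1
The P-positions (g = 0) in 0..16 are 0, 1, 2, 11, 12, 13.

0, 1, 2, 11, 12, 13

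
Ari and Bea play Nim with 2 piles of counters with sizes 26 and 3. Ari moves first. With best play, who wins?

Ari wins

In binary:
  11010  (26)
  00011  (3)
  -----
  11001  (25)
The nim-sum is 25 ≠ 0, so this is an N-position: the player to move can win; Ari has a winning move.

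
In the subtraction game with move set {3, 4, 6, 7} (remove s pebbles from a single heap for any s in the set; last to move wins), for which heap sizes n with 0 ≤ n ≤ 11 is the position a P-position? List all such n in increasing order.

0, 1, 2, 10, 11

Compute g(0), g(1), … for moves {3, 4, 6, 7}:
g(0) = mex{} = 0
g(1) = mex{} = 0
g(2) = mex{} = 0
g(3) = mex{0} = 1
g(4) = mex{0} = 1
g(5) = mex{0} = 1
g(6) = mex{0,1} = 2
g(7) = mex{0,1} = 2
g(8) = mex{0,1} = 2
g(9) = mex{0,1,2} = 3
g(10) = mex{1,2} = 0
g(11) = mex{1,2} = 0
The P-positions (g = 0) in 0..11 are 0, 1, 2, 10, 11.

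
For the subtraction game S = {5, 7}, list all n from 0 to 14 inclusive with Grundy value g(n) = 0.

0, 1, 2, 3, 4, 12, 13, 14

Build the Grundy sequence with g(k) = mex{g(k−s) : s ∈ {5, 7}, s ≤ k}:
g(0) = mex{} = 0
g(1) = mex{} = 0
g(2) = mex{} = 0
g(3) = mex{} = 0
g(4) = mex{} = 0
g(5) = mex{0} = 1
g(6) = mex{0} = 1
g(7) = mex{0} = 1
g(8) = mex{0} = 1
g(9) = mex{0} = 1
g(10) = mex{0,1} = 2
g(11) = mex{0,1} = 2
g(12) = mex{1} = 0
g(13) = mex{1} = 0
g(14) = mex{1} = 0
The P-positions (g = 0) in 0..14 are 0, 1, 2, 3, 4, 12, 13, 14.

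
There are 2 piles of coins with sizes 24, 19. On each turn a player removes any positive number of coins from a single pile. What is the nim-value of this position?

11

Compute the nim-sum pairwise:
24 ^ 19 = 11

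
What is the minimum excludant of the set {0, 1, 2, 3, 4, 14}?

5

The values 0, 1, 2, 3, 4 are all present; 5 is the first non-negative integer missing from the set.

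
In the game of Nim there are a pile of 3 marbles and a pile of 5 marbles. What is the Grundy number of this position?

6

Nim-sum: 3 ^ 5 = 6.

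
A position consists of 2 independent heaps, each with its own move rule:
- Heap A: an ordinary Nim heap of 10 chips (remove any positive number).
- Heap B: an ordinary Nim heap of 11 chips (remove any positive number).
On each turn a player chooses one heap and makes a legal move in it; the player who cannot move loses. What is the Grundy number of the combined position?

Heap A is a plain Nim heap of size 10, so its Grundy value is 10.
Heap B is a plain Nim heap of size 11, so its Grundy value is 11.
By the Sprague-Grundy theorem, the Grundy value of a sum of independent games is the XOR of the component values.
Combined value = 10 ⊕ 11 = 1.

1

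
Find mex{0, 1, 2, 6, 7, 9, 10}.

The values 0, 1, 2 are all present; 3 is the first non-negative integer missing from the set.

3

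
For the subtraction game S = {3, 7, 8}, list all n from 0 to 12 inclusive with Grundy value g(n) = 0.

0, 1, 2, 6, 11, 12

Build the Grundy sequence with g(k) = mex{g(k−s) : s ∈ {3, 7, 8}, s ≤ k}:
k:     0  1  2  3  4  5  6  7  8  9 10 11 12
g(k):  0  0  0  1  1  1  0  2  2  1  3  0  0
The P-positions (g = 0) in 0..12 are 0, 1, 2, 6, 11, 12.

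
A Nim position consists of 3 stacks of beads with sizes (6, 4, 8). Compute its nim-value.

Bitwise XOR of the heap sizes:
  0110  (6)
  0100  (4)
  1000  (8)
  ----
  1010  (10)

10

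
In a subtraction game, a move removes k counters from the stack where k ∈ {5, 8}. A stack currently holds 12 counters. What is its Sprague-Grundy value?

Grundy values for subtraction set {5, 8}:
k:     0  1  2  3  4  5  6  7  8  9 10 11 12
g(k):  0  0  0  0  0  1  1  1  1  1  2  2  2
So g(12) = 2.

2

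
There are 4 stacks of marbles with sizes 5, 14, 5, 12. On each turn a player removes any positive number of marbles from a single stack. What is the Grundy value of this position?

2

In binary:
  0101  (5)
  1110  (14)
  0101  (5)
  1100  (12)
  ----
  0010  (2)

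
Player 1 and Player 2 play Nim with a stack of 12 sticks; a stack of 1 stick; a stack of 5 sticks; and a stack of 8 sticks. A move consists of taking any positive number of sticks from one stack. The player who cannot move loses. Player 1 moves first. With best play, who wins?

Compute the nim-sum pairwise:
12 ⊕ 1 = 13
13 ⊕ 5 = 8
8 ⊕ 8 = 0
The nim-sum is 0, so this is a P-position: the player to move is in a losing position under optimal play; Player 1 is about to move from it and so loses — Player 2 wins.

Player 2 wins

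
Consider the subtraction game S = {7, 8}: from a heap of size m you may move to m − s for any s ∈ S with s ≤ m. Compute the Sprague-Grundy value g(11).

Compute g(0), g(1), … for moves {7, 8}:
g(0) = mex{} = 0
g(1) = mex{} = 0
g(2) = mex{} = 0
g(3) = mex{} = 0
g(4) = mex{} = 0
g(5) = mex{} = 0
g(6) = mex{} = 0
g(7) = mex{0} = 1
g(8) = mex{0} = 1
g(9) = mex{0} = 1
g(10) = mex{0} = 1
g(11) = mex{0} = 1
So g(11) = 1.

1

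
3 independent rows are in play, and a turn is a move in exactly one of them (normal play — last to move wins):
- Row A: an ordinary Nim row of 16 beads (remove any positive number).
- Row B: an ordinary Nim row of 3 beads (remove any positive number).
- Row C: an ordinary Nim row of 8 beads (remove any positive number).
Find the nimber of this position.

Row A is a plain Nim row of size 16, so its Grundy value is 16.
Row B is a plain Nim row of size 3, so its Grundy value is 3.
Row C is a plain Nim row of size 8, so its Grundy value is 8.
By the Sprague-Grundy theorem, the Grundy value of a sum of independent games is the XOR of the component values.
Combined value = 16 XOR 3 XOR 8 = 27.

27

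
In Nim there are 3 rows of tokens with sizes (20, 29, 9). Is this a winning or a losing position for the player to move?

Losing position

Nim-sum: 20 ⊕ 29 ⊕ 9 = 0.
The nim-sum is 0, so this is a P-position: the player to move is in a losing position under optimal play.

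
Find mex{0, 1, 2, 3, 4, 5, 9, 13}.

6

The values 0, 1, 2, 3, 4, 5 are all present; 6 is the first non-negative integer missing from the set.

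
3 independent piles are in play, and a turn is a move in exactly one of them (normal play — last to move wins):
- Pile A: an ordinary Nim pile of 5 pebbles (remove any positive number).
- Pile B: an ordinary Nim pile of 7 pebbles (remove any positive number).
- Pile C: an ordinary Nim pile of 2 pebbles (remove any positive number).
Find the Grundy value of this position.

0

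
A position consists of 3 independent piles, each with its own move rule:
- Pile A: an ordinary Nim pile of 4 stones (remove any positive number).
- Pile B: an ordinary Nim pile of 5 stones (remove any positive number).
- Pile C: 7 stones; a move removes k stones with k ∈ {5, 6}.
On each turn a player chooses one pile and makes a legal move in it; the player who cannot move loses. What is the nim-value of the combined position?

Pile A is a plain Nim pile of size 4, so its Grundy value is 4.
Pile B is a plain Nim pile of size 5, so its Grundy value is 5.
Grundy values for pile C (subtraction set {5, 6}):
g(0) = mex{} = 0
g(1) = mex{} = 0
g(2) = mex{} = 0
g(3) = mex{} = 0
g(4) = mex{} = 0
g(5) = mex{0} = 1
g(6) = mex{0} = 1
g(7) = mex{0} = 1
So g(7) = 1.
The value of a disjunctive sum is the nim-sum of the parts.
Combined value = 4 XOR 5 XOR 1 = 0.

0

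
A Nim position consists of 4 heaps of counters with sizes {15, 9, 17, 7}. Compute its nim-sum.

16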